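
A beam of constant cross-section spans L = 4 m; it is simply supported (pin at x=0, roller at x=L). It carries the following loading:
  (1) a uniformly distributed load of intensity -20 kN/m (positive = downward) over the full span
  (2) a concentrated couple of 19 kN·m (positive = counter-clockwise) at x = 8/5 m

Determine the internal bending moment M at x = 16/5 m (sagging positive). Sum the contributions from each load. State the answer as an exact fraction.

Load 1 — uniform load w=-20 kN/m over full span:
  M_1 = wx(L-x)/2 = (-20)·(16/5)·(4-(16/5))/2 = -128/5 kN·m
Load 2 — applied couple M₀=19 kN·m at a=8/5 m (b=L-a=12/5):
  M_2 = M₀x/L - M₀  [x>a] = 19·(16/5)/4 - 19 = -19/5 kN·m
Superposition: M = Σ M_i = -147/5 kN·m ≈ -29.400000 kN·m

M(16/5) = -147/5 kN·m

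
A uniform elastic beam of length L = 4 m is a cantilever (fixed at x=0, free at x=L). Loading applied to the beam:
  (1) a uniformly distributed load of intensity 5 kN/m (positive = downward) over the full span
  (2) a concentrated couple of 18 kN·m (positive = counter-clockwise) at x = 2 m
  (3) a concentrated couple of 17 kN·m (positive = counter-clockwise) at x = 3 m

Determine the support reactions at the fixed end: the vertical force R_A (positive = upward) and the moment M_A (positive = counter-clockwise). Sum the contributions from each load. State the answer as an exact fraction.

R_A = 20 kN, M_A = 5 kN·m

Load 1 — uniform load w=5 kN/m over full span:
  R_A = wL = 5·4 = 20 kN
  M_A = wL²/2 = 5·4²/2 = 40 kN·m
Load 2 — applied couple M₀=18 kN·m at a=2 m (b=L-a=2):
  R_A = 0 kN
  M_A = -M₀ = -18 kN·m
Load 3 — applied couple M₀=17 kN·m at a=3 m (b=L-a=1):
  R_A = 0 kN
  M_A = -M₀ = -17 kN·m
Superposition: R_A = 20 kN, M_A = 5 kN·m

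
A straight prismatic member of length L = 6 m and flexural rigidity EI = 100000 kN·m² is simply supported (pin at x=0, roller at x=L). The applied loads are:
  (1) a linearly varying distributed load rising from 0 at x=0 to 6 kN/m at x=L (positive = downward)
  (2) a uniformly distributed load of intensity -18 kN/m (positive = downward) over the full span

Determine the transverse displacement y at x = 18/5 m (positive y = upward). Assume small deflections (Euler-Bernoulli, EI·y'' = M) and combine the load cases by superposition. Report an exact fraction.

Load 1 — triangular load w₀=6 kN/m (0→w₀ over full span):
  y_1 = -w₀x(7L⁴-10L²x²+3x⁴)/(360LEI) = -6·(18/5)·(7·6⁴-10·6²·(18/5)²+3·(18/5)⁴)/(360·6·100000) = -23976/48828125 m
Load 2 — uniform load w=-18 kN/m over full span:
  y_2 = -wx(L³-2Lx²+x³)/(24EI) = -(-18)·(18/5)·(6³-2·6·(18/5)²+(18/5)³)/(24·100000) = 22599/7812500 m
Superposition: y = Σ y_i = 469071/195312500 m ≈ 0.002402 m

y(18/5) = 469071/195312500 m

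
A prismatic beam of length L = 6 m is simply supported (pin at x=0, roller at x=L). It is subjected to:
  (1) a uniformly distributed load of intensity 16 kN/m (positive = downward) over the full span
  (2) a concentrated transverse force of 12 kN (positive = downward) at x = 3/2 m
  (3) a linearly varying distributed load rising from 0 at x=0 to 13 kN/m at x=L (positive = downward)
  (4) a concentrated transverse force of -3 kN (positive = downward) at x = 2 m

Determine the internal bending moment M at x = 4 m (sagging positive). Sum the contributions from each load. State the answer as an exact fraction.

Load 1 — uniform load w=16 kN/m over full span:
  M_1 = wx(L-x)/2 = 16·4·(6-4)/2 = 64 kN·m
Load 2 — point force P=12 kN at a=3/2 m (b=L-a=9/2):
  M_2 = Pa(L-x)/L  [x>a] = 12·(3/2)·(6-4)/6 = 6 kN·m
Load 3 — triangular load w₀=13 kN/m (0→w₀ over full span):
  M_3 = w₀Lx/6 - w₀x³/(6L) = 13·6·4/6 - 13·4³/(6·6) = 260/9 kN·m
Load 4 — point force P=-3 kN at a=2 m (b=L-a=4):
  M_4 = Pa(L-x)/L  [x>a] = (-3)·2·(6-4)/6 = -2 kN·m
Superposition: M = Σ M_i = 872/9 kN·m ≈ 96.888889 kN·m

M(4) = 872/9 kN·m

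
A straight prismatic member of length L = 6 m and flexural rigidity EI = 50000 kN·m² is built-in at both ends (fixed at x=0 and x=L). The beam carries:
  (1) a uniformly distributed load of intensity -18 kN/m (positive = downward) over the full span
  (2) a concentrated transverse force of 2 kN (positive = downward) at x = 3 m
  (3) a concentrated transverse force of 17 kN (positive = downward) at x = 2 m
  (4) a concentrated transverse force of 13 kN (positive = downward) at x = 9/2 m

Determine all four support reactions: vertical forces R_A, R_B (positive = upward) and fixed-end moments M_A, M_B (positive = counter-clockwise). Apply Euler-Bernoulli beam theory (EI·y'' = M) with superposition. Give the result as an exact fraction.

R_A = -33157/864 kN, M_A = -9715/288 kN·m, R_B = -32507/864 kN, M_B = 9785/288 kN·m

Load 1 — uniform load w=-18 kN/m over full span:
  R_A = wL/2 = (-18)·6/2 = -54 kN
  M_A = wL²/12 = (-18)·6²/12 = -54 kN·m
  R_B = wL/2 = (-18)·6/2 = -54 kN
  M_B = -wL²/12 = -(-18)·6²/12 = 54 kN·m
Load 2 — point force P=2 kN at a=3 m (b=L-a=3):
  R_A = Pb²(3a+b)/L³ = 2·3²·(3·3+3)/6³ = 1 kN
  M_A = Pab²/L² = 2·3·3²/6² = 3/2 kN·m
  R_B = Pa²(a+3b)/L³ = 2·3²·(3+3·3)/6³ = 1 kN
  M_B = -Pa²b/L² = -2·3²·3/6² = -3/2 kN·m
Load 3 — point force P=17 kN at a=2 m (b=L-a=4):
  R_A = Pb²(3a+b)/L³ = 17·4²·(3·2+4)/6³ = 340/27 kN
  M_A = Pab²/L² = 17·2·4²/6² = 136/9 kN·m
  R_B = Pa²(a+3b)/L³ = 17·2²·(2+3·4)/6³ = 119/27 kN
  M_B = -Pa²b/L² = -17·2²·4/6² = -68/9 kN·m
Load 4 — point force P=13 kN at a=9/2 m (b=L-a=3/2):
  R_A = Pb²(3a+b)/L³ = 13·(3/2)²·(3·(9/2)+(3/2))/6³ = 65/32 kN
  M_A = Pab²/L² = 13·(9/2)·(3/2)²/6² = 117/32 kN·m
  R_B = Pa²(a+3b)/L³ = 13·(9/2)²·((9/2)+3·(3/2))/6³ = 351/32 kN
  M_B = -Pa²b/L² = -13·(9/2)²·(3/2)/6² = -351/32 kN·m
Superposition: R_A = -33157/864 kN, M_A = -9715/288 kN·m, R_B = -32507/864 kN, M_B = 9785/288 kN·m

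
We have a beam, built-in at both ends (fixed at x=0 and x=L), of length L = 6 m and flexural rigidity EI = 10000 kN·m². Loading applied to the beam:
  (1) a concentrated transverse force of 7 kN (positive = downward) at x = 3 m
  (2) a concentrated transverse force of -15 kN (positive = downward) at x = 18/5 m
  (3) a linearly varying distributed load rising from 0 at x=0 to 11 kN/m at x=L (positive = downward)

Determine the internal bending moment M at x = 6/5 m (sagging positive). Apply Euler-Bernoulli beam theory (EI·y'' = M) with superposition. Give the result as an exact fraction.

M(6/5) = -297/500 kN·m

Load 1 — point force P=7 kN at a=3 m (b=L-a=3):
  M_1 = Pb²(3a+b)x/L³ - Pab²/L²  [x≤a] = 7·3²·(3·3+3)·(6/5)/6³ - 7·3·3²/6² = -21/20 kN·m
Load 2 — point force P=-15 kN at a=18/5 m (b=L-a=12/5):
  M_2 = Pb²(3a+b)x/L³ - Pab²/L²  [x≤a] = (-15)·(12/5)²·(3·(18/5)+(12/5))·(6/5)/6³ - (-15)·(18/5)·(12/5)²/6² = 288/125 kN·m
Load 3 — triangular load w₀=11 kN/m (0→w₀ over full span):
  M_3 = 3w₀Lx/20 - w₀L²/30 - w₀x³/(6L) = 3·11·6·(6/5)/20 - 11·6²/30 - 11·(6/5)³/(6·6) = -231/125 kN·m
Superposition: M = Σ M_i = -297/500 kN·m ≈ -0.594000 kN·m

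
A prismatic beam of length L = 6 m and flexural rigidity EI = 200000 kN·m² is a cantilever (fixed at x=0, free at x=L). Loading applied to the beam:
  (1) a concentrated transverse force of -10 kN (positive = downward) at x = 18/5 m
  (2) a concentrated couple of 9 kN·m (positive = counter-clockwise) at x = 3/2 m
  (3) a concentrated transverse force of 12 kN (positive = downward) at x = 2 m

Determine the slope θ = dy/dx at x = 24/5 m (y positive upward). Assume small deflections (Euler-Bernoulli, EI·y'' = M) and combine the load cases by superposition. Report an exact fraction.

θ(24/5) = 543/2000000 rad

Load 1 — point force P=-10 kN at a=18/5 m (b=L-a=12/5):
  θ_1 = -Pa²/(2EI)  [x>a] = -(-10)·(18/5)²/(2·200000) = 81/250000 rad
Load 2 — applied couple M₀=9 kN·m at a=3/2 m (b=L-a=9/2):
  θ_2 = M₀a/EI  [x>a] = 9·(3/2)/200000 = 27/400000 rad
Load 3 — point force P=12 kN at a=2 m (b=L-a=4):
  θ_3 = -Pa²/(2EI)  [x>a] = -12·2²/(2·200000) = -3/25000 rad
Superposition: θ = Σ θ_i = 543/2000000 rad ≈ 0.000271 rad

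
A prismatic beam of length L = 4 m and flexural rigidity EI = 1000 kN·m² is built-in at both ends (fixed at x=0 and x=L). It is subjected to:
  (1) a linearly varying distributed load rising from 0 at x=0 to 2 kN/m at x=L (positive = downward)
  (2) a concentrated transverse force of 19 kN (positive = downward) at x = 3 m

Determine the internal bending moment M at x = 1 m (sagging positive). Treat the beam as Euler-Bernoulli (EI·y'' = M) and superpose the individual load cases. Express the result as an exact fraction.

M(1) = -87/160 kN·m

Load 1 — triangular load w₀=2 kN/m (0→w₀ over full span):
  M_1 = 3w₀Lx/20 - w₀L²/30 - w₀x³/(6L) = 3·2·4·1/20 - 2·4²/30 - 2·1³/(6·4) = 1/20 kN·m
Load 2 — point force P=19 kN at a=3 m (b=L-a=1):
  M_2 = Pb²(3a+b)x/L³ - Pab²/L²  [x≤a] = 19·1²·(3·3+1)·1/4³ - 19·3·1²/4² = -19/32 kN·m
Superposition: M = Σ M_i = -87/160 kN·m ≈ -0.543750 kN·m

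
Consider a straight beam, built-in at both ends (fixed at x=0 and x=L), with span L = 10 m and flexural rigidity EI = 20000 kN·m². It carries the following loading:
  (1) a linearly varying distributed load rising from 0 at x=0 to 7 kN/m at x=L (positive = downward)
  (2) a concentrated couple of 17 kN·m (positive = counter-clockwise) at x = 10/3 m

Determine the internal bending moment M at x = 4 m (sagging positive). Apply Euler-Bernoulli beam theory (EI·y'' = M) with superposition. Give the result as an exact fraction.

Load 1 — triangular load w₀=7 kN/m (0→w₀ over full span):
  M_1 = 3w₀Lx/20 - w₀L²/30 - w₀x³/(6L) = 3·7·10·4/20 - 7·10²/30 - 7·4³/(6·10) = 56/5 kN·m
Load 2 — applied couple M₀=17 kN·m at a=10/3 m (b=L-a=20/3):
  M_2 = R_Ax - M_A - M₀  [x>a] with R_A=34/15, M_A=0 = (34/15)·4 - 0 - 17 = -119/15 kN·m
Superposition: M = Σ M_i = 49/15 kN·m ≈ 3.266667 kN·m

M(4) = 49/15 kN·m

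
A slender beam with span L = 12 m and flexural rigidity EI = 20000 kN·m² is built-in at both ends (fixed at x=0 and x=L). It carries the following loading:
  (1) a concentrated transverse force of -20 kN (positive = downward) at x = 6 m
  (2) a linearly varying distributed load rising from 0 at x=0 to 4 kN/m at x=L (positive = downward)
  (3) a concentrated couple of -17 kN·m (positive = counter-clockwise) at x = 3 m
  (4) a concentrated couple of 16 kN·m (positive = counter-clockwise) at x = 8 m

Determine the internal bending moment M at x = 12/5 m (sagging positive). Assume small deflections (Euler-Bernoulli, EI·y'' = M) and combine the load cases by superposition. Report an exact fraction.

M(12/5) = -28603/6000 kN·m

Load 1 — point force P=-20 kN at a=6 m (b=L-a=6):
  M_1 = Pb²(3a+b)x/L³ - Pab²/L²  [x≤a] = (-20)·6²·(3·6+6)·(12/5)/12³ - (-20)·6·6²/12² = 6 kN·m
Load 2 — triangular load w₀=4 kN/m (0→w₀ over full span):
  M_2 = 3w₀Lx/20 - w₀L²/30 - w₀x³/(6L) = 3·4·12·(12/5)/20 - 4·12²/30 - 4·(12/5)³/(6·12) = -336/125 kN·m
Load 3 — applied couple M₀=-17 kN·m at a=3 m (b=L-a=9):
  M_3 = R_Ax - M_A  [x≤a] with R_A=-51/32, M_A=51/16 = (-51/32)·(12/5) - (51/16) = -561/80 kN·m
Load 4 — applied couple M₀=16 kN·m at a=8 m (b=L-a=4):
  M_4 = R_Ax - M_A  [x≤a] with R_A=16/9, M_A=16/3 = (16/9)·(12/5) - (16/3) = -16/15 kN·m
Superposition: M = Σ M_i = -28603/6000 kN·m ≈ -4.767167 kN·m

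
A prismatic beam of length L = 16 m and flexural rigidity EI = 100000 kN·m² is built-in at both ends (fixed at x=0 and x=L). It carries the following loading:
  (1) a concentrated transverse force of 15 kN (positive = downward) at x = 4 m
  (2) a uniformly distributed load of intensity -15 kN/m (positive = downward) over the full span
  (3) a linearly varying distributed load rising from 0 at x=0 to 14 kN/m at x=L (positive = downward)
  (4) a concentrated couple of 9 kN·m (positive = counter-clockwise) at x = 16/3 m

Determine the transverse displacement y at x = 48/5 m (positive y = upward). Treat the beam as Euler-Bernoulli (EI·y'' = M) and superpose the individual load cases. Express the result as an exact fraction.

Load 1 — point force P=15 kN at a=4 m (b=L-a=12):
  y_1 = -Pa²(L-x)²(3bL-(3b+a)(L-x))/(6L³EI)  [x>a] = -15·4²·(16-(48/5))²·(3·12·16-(3·12+4)·(16-(48/5)))/(6·16³·100000) = -4/3125 m
Load 2 — uniform load w=-15 kN/m over full span:
  y_2 = -wx²(L-x)²/(24EI) = -(-15)·(48/5)²·(16-(48/5))²/(24·100000) = 9216/390625 m
Load 3 — triangular load w₀=14 kN/m (0→w₀ over full span):
  y_3 = -w₀x²(L-x)²(x+2L)/(120LEI) = -14·(48/5)²·(16-(48/5))²·((48/5)+2·16)/(120·16·100000) = -559104/48828125 m
Load 4 — applied couple M₀=9 kN·m at a=16/3 m (b=L-a=32/3):
  y_4 = (R_Ax³/6 - M_Ax²/2 - M₀(x-a)²/2)/EI  [x>a] with R_A=3/4, M_A=0 = ((3/4)·(48/5)³/6 - 0·(48/5)²/2 - 9·((48/5)-(16/3))²/2)/100000 = 112/390625 m
Superposition: y = Σ y_i = 544396/48828125 m ≈ 0.011149 m

y(48/5) = 544396/48828125 m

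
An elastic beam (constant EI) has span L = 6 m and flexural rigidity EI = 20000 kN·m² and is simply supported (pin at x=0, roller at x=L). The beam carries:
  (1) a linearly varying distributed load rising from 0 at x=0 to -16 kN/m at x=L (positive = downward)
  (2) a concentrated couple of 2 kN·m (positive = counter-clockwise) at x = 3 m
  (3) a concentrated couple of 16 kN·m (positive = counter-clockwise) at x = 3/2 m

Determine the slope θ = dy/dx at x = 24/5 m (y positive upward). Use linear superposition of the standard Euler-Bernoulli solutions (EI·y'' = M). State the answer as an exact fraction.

Load 1 — triangular load w₀=-16 kN/m (0→w₀ over full span):
  θ_1 = -w₀(7L⁴-30L²x²+15x⁴)/(360LEI) = -(-16)·(7·6⁴-30·6²·(24/5)²+15·(24/5)⁴)/(360·6·20000) = -2271/781250 rad
Load 2 — applied couple M₀=2 kN·m at a=3 m (b=L-a=3):
  θ_2 = (M₀x²/(2L)-M₀(x-a)+C₁)/EI  [x>a] with C₁=M₀(3b²-L²)/(6L)=-1/2 = (2·(24/5)²/(2·6)-2·((24/5)-3)+(-1/2))/20000 = -13/1000000 rad
Load 3 — applied couple M₀=16 kN·m at a=3/2 m (b=L-a=9/2):
  θ_3 = (M₀x²/(2L)-M₀(x-a)+C₁)/EI  [x>a] with C₁=M₀(3b²-L²)/(6L)=11 = (16·(24/5)²/(2·6)-16·((24/5)-(3/2))+11)/20000 = -277/500000 rad
Superposition: θ = Σ θ_i = -86847/25000000 rad ≈ -0.003474 rad

θ(24/5) = -86847/25000000 rad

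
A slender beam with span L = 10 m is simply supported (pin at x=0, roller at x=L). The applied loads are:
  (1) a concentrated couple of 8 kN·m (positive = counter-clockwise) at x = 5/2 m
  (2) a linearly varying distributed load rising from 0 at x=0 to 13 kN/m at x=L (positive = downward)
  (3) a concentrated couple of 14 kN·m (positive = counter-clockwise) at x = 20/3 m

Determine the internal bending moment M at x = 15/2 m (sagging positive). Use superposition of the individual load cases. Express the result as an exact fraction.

M(15/2) = 2099/32 kN·m

Load 1 — applied couple M₀=8 kN·m at a=5/2 m (b=L-a=15/2):
  M_1 = M₀x/L - M₀  [x>a] = 8·(15/2)/10 - 8 = -2 kN·m
Load 2 — triangular load w₀=13 kN/m (0→w₀ over full span):
  M_2 = w₀Lx/6 - w₀x³/(6L) = 13·10·(15/2)/6 - 13·(15/2)³/(6·10) = 2275/32 kN·m
Load 3 — applied couple M₀=14 kN·m at a=20/3 m (b=L-a=10/3):
  M_3 = M₀x/L - M₀  [x>a] = 14·(15/2)/10 - 14 = -7/2 kN·m
Superposition: M = Σ M_i = 2099/32 kN·m ≈ 65.593750 kN·m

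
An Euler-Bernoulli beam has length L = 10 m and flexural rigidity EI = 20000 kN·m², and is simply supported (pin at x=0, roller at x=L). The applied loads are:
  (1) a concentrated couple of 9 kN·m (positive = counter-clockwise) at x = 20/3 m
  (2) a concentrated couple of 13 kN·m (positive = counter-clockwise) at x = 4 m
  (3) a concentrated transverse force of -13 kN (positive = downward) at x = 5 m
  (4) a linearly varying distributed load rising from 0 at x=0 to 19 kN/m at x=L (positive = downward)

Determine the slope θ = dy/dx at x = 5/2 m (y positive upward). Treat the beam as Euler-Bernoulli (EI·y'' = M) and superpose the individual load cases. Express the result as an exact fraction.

Load 1 — applied couple M₀=9 kN·m at a=20/3 m (b=L-a=10/3):
  θ_1 = (M₀x²/(2L)+C₁)/EI  [x≤a] with C₁=M₀(3b²-L²)/(6L)=-10 = (9·(5/2)²/(2·10)+(-10))/20000 = -23/64000 rad
Load 2 — applied couple M₀=13 kN·m at a=4 m (b=L-a=6):
  θ_2 = (M₀x²/(2L)+C₁)/EI  [x≤a] with C₁=M₀(3b²-L²)/(6L)=26/15 = (13·(5/2)²/(2·10)+(26/15))/20000 = 1391/4800000 rad
Load 3 — point force P=-13 kN at a=5 m (b=L-a=5):
  θ_3 = -Pb(L²-b²-3x²)/(6LEI)  [x≤a] = -(-13)·5·(10²-5²-3·(5/2)²)/(6·10·20000) = 39/12800 rad
Load 4 — triangular load w₀=19 kN/m (0→w₀ over full span):
  θ_4 = -w₀(7L⁴-30L²x²+15x⁴)/(360LEI) = -19·(7·10⁴-30·10²·(5/2)²+15·(5/2)⁴)/(360·10·20000) = -25213/1843200 rad
Superposition: θ = Σ θ_i = -2465657/230400000 rad ≈ -0.010702 rad

θ(5/2) = -2465657/230400000 rad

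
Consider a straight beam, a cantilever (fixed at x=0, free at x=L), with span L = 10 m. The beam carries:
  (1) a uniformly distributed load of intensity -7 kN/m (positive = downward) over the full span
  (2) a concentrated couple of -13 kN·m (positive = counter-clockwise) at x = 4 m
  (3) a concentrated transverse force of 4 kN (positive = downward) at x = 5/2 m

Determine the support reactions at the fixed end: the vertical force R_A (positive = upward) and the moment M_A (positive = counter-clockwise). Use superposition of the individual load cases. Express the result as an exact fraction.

Load 1 — uniform load w=-7 kN/m over full span:
  R_A = wL = (-7)·10 = -70 kN
  M_A = wL²/2 = (-7)·10²/2 = -350 kN·m
Load 2 — applied couple M₀=-13 kN·m at a=4 m (b=L-a=6):
  R_A = 0 kN
  M_A = -M₀ = -(-13) = 13 kN·m
Load 3 — point force P=4 kN at a=5/2 m (b=L-a=15/2):
  R_A = P = 4 kN
  M_A = Pa = 4·(5/2) = 10 kN·m
Superposition: R_A = -66 kN, M_A = -327 kN·m

R_A = -66 kN, M_A = -327 kN·m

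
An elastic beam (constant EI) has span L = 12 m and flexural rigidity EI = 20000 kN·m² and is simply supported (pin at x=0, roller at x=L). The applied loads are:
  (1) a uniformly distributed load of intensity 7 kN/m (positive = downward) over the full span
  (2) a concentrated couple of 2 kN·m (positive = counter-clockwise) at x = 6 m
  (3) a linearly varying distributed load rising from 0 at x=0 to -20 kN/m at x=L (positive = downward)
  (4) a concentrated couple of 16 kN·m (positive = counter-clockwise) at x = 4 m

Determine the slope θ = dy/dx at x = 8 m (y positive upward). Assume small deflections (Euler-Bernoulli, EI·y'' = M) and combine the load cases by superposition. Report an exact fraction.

Load 1 — uniform load w=7 kN/m over full span:
  θ_1 = -w(L³-6Lx²+4x³)/(24EI) = -7·(12³-6·12·8²+4·8³)/(24·20000) = 91/7500 rad
Load 2 — applied couple M₀=2 kN·m at a=6 m (b=L-a=6):
  θ_2 = (M₀x²/(2L)-M₀(x-a)+C₁)/EI  [x>a] with C₁=M₀(3b²-L²)/(6L)=-1 = (2·8²/(2·12)-2·(8-6)+(-1))/20000 = 1/60000 rad
Load 3 — triangular load w₀=-20 kN/m (0→w₀ over full span):
  θ_3 = -w₀(7L⁴-30L²x²+15x⁴)/(360LEI) = -(-20)·(7·12⁴-30·12²·8²+15·8⁴)/(360·12·20000) = -91/5625 rad
Load 4 — applied couple M₀=16 kN·m at a=4 m (b=L-a=8):
  θ_4 = (M₀x²/(2L)-M₀(x-a)+C₁)/EI  [x>a] with C₁=M₀(3b²-L²)/(6L)=32/3 = (16·8²/(2·12)-16·(8-4)+(32/3))/20000 = -1/1875 rad
Superposition: θ = Σ θ_i = -821/180000 rad ≈ -0.004561 rad

θ(8) = -821/180000 rad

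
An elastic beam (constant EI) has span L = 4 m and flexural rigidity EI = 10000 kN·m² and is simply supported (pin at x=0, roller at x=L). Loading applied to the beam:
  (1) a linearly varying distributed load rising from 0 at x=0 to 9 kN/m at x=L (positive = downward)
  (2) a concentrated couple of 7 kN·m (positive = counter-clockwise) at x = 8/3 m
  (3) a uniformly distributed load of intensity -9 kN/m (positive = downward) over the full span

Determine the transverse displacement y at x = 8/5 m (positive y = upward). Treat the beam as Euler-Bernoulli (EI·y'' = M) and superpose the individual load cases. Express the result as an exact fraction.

y(8/5) = 94622/87890625 m

Load 1 — triangular load w₀=9 kN/m (0→w₀ over full span):
  y_1 = -w₀x(7L⁴-10L²x²+3x⁴)/(360LEI) = -9·(8/5)·(7·4⁴-10·4²·(8/5)²+3·(8/5)⁴)/(360·4·10000) = -13692/9765625 m
Load 2 — applied couple M₀=7 kN·m at a=8/3 m (b=L-a=4/3):
  y_2 = (M₀x³/(6L)+C₁x)/EI  [x≤a] with C₁=M₀(3b²-L²)/(6L)=-28/9 = (7·(8/5)³/(6·4)+(-28/9)·(8/5))/10000 = -266/703125 m
Load 3 — uniform load w=-9 kN/m over full span:
  y_3 = -wx(L³-2Lx²+x³)/(24EI) = -(-9)·(8/5)·(4³-2·4·(8/5)²+(8/5)³)/(24·10000) = 1116/390625 m
Superposition: y = Σ y_i = 94622/87890625 m ≈ 0.001077 m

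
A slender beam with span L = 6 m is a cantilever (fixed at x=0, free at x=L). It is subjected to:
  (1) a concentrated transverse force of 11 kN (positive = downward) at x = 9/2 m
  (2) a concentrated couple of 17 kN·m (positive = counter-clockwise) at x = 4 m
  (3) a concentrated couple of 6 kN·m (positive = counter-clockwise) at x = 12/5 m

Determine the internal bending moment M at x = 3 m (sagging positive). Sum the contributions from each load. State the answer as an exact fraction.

Load 1 — point force P=11 kN at a=9/2 m (b=L-a=3/2):
  M_1 = -P(a-x)  [x≤a] = -11·((9/2)-3) = -33/2 kN·m
Load 2 — applied couple M₀=17 kN·m at a=4 m (b=L-a=2):
  M_2 = M₀  [x≤a] = 17 = 17 kN·m
Load 3 — applied couple M₀=6 kN·m at a=12/5 m (b=L-a=18/5):
  M_3 = 0  [x>a] = 0 kN·m
Superposition: M = Σ M_i = 1/2 kN·m ≈ 0.500000 kN·m

M(3) = 1/2 kN·m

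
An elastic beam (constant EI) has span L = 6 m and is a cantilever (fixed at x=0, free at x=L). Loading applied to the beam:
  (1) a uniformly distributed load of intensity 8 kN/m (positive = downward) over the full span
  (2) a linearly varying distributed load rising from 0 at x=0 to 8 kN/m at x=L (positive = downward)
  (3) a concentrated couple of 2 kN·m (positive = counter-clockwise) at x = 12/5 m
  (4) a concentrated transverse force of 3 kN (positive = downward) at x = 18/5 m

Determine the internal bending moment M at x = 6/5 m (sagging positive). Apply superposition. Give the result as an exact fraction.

Load 1 — uniform load w=8 kN/m over full span:
  M_1 = -w(L-x)²/2 = -8·(6-(6/5))²/2 = -2304/25 kN·m
Load 2 — triangular load w₀=8 kN/m (0→w₀ over full span):
  M_2 = w₀Lx/2 - w₀L²/3 - w₀x³/(6L) = 8·6·(6/5)/2 - 8·6²/3 - 8·(6/5)³/(6·6) = -8448/125 kN·m
Load 3 — applied couple M₀=2 kN·m at a=12/5 m (b=L-a=18/5):
  M_3 = M₀  [x≤a] = 2 = 2 kN·m
Load 4 — point force P=3 kN at a=18/5 m (b=L-a=12/5):
  M_4 = -P(a-x)  [x≤a] = -3·((18/5)-(6/5)) = -36/5 kN·m
Superposition: M = Σ M_i = -20618/125 kN·m ≈ -164.944000 kN·m

M(6/5) = -20618/125 kN·m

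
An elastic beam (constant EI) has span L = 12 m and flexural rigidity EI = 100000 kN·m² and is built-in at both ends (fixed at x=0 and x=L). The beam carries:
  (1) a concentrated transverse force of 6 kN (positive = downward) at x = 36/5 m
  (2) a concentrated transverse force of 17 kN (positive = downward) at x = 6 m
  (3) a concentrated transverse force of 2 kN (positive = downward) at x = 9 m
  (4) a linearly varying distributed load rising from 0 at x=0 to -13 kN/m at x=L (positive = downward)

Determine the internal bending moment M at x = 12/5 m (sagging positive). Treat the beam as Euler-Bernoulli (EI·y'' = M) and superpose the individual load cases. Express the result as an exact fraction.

M(12/5) = 7089/5000 kN·m

Load 1 — point force P=6 kN at a=36/5 m (b=L-a=24/5):
  M_1 = Pb²(3a+b)x/L³ - Pab²/L²  [x≤a] = 6·(24/5)²·(3·(36/5)+(24/5))·(12/5)/12³ - 6·(36/5)·(24/5)²/12² = -1152/625 kN·m
Load 2 — point force P=17 kN at a=6 m (b=L-a=6):
  M_2 = Pb²(3a+b)x/L³ - Pab²/L²  [x≤a] = 17·6²·(3·6+6)·(12/5)/12³ - 17·6·6²/12² = -51/10 kN·m
Load 3 — point force P=2 kN at a=9 m (b=L-a=3):
  M_3 = Pb²(3a+b)x/L³ - Pab²/L²  [x≤a] = 2·3²·(3·9+3)·(12/5)/12³ - 2·9·3²/12² = -3/8 kN·m
Load 4 — triangular load w₀=-13 kN/m (0→w₀ over full span):
  M_4 = 3w₀Lx/20 - w₀L²/30 - w₀x³/(6L) = 3·(-13)·12·(12/5)/20 - (-13)·12²/30 - (-13)·(12/5)³/(6·12) = 1092/125 kN·m
Superposition: M = Σ M_i = 7089/5000 kN·m ≈ 1.417800 kN·m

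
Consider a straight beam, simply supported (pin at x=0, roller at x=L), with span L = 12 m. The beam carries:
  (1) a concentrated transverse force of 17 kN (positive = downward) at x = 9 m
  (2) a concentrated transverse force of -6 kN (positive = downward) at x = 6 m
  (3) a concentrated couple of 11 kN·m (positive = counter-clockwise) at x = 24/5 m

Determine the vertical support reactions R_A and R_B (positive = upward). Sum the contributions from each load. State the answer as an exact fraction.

R_A = 13/6 kN, R_B = 53/6 kN

Load 1 — point force P=17 kN at a=9 m (b=L-a=3):
  R_A = Pb/L = 17·3/12 = 17/4 kN
  R_B = Pa/L = 17·9/12 = 51/4 kN
Load 2 — point force P=-6 kN at a=6 m (b=L-a=6):
  R_A = Pb/L = (-6)·6/12 = -3 kN
  R_B = Pa/L = (-6)·6/12 = -3 kN
Load 3 — applied couple M₀=11 kN·m at a=24/5 m (b=L-a=36/5):
  R_A = M₀/L = 11/12 kN
  R_B = -M₀/L = -11/12 kN
Superposition: R_A = 13/6 kN, R_B = 53/6 kN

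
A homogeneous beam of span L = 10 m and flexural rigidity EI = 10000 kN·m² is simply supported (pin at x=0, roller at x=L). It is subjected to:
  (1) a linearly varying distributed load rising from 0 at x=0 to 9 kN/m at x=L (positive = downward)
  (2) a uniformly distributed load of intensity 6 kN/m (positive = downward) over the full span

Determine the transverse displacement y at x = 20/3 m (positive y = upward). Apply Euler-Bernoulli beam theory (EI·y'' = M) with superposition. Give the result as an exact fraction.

Load 1 — triangular load w₀=9 kN/m (0→w₀ over full span):
  y_1 = -w₀x(7L⁴-10L²x²+3x⁴)/(360LEI) = -9·(20/3)·(7·10⁴-10·10²·(20/3)²+3·(20/3)⁴)/(360·10·10000) = -17/324 m
Load 2 — uniform load w=6 kN/m over full span:
  y_2 = -wx(L³-2Lx²+x³)/(24EI) = -6·(20/3)·(10³-2·10·(20/3)²+(20/3)³)/(24·10000) = -11/162 m
Superposition: y = Σ y_i = -13/108 m ≈ -0.120370 m

y(20/3) = -13/108 m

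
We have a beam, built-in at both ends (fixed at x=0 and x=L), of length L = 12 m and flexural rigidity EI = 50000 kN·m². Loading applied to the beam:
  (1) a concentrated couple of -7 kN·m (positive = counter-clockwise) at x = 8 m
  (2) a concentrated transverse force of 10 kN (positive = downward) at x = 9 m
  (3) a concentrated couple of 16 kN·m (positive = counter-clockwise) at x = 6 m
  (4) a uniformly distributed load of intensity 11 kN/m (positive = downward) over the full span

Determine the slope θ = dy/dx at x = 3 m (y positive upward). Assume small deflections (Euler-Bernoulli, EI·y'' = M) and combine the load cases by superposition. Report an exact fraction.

Load 1 — applied couple M₀=-7 kN·m at a=8 m (b=L-a=4):
  θ_1 = (R_Ax²/2 - M_Ax)/EI  [x≤a] with R_A=-7/9, M_A=-7/3 = ((-7/9)·3²/2 - (-7/3)·3)/50000 = 7/100000 rad
Load 2 — point force P=10 kN at a=9 m (b=L-a=3):
  θ_2 = -Pb²x(2aL-(3a+b)x)/(2L³EI)  [x≤a] = -10·3²·3·(2·9·12-(3·9+3)·3)/(2·12³·50000) = -63/320000 rad
Load 3 — applied couple M₀=16 kN·m at a=6 m (b=L-a=6):
  θ_3 = (R_Ax²/2 - M_Ax)/EI  [x≤a] with R_A=2, M_A=4 = (2·3²/2 - 4·3)/50000 = -3/50000 rad
Load 4 — uniform load w=11 kN/m over full span:
  θ_4 = -wx(L-x)(L-2x)/(12EI) = -11·3·(12-3)·(12-2·3)/(12·50000) = -297/100000 rad
Superposition: θ = Σ θ_i = -5051/1600000 rad ≈ -0.003157 rad

θ(3) = -5051/1600000 rad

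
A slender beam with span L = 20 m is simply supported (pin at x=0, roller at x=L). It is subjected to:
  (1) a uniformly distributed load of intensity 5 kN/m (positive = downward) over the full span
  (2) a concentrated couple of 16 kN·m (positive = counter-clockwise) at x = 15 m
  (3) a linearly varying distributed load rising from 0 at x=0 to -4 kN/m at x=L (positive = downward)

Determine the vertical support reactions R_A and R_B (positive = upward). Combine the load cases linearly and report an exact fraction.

Load 1 — uniform load w=5 kN/m over full span:
  R_A = wL/2 = 5·20/2 = 50 kN
  R_B = wL/2 = 5·20/2 = 50 kN
Load 2 — applied couple M₀=16 kN·m at a=15 m (b=L-a=5):
  R_A = M₀/L = 16/20 = 4/5 kN
  R_B = -M₀/L = -16/20 = -4/5 kN
Load 3 — triangular load w₀=-4 kN/m (0→w₀ over full span):
  R_A = w₀L/6 = (-4)·20/6 = -40/3 kN
  R_B = w₀L/3 = (-4)·20/3 = -80/3 kN
Superposition: R_A = 562/15 kN, R_B = 338/15 kN

R_A = 562/15 kN, R_B = 338/15 kN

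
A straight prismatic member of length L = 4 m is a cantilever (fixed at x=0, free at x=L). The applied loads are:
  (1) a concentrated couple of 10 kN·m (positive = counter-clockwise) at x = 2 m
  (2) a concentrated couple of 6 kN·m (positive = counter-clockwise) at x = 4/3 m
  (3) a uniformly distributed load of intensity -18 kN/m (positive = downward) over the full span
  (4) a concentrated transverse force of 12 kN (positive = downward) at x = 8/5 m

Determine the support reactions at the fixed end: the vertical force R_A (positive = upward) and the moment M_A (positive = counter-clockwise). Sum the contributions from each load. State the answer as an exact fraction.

Load 1 — applied couple M₀=10 kN·m at a=2 m (b=L-a=2):
  R_A = 0 kN
  M_A = -M₀ = -10 kN·m
Load 2 — applied couple M₀=6 kN·m at a=4/3 m (b=L-a=8/3):
  R_A = 0 kN
  M_A = -M₀ = -6 kN·m
Load 3 — uniform load w=-18 kN/m over full span:
  R_A = wL = (-18)·4 = -72 kN
  M_A = wL²/2 = (-18)·4²/2 = -144 kN·m
Load 4 — point force P=12 kN at a=8/5 m (b=L-a=12/5):
  R_A = P = 12 kN
  M_A = Pa = 12·(8/5) = 96/5 kN·m
Superposition: R_A = -60 kN, M_A = -704/5 kN·m

R_A = -60 kN, M_A = -704/5 kN·m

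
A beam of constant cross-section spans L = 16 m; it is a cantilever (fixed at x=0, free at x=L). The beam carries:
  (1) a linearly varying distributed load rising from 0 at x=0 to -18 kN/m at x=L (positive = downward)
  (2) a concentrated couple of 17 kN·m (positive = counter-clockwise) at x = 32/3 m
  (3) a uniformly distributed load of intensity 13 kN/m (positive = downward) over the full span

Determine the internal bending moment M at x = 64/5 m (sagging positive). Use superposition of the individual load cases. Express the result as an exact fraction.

M(64/5) = 2432/125 kN·m

Load 1 — triangular load w₀=-18 kN/m (0→w₀ over full span):
  M_1 = w₀Lx/2 - w₀L²/3 - w₀x³/(6L) = (-18)·16·(64/5)/2 - (-18)·16²/3 - (-18)·(64/5)³/(6·16) = 10752/125 kN·m
Load 2 — applied couple M₀=17 kN·m at a=32/3 m (b=L-a=16/3):
  M_2 = 0  [x>a] = 0 kN·m
Load 3 — uniform load w=13 kN/m over full span:
  M_3 = -w(L-x)²/2 = -13·(16-(64/5))²/2 = -1664/25 kN·m
Superposition: M = Σ M_i = 2432/125 kN·m ≈ 19.456000 kN·m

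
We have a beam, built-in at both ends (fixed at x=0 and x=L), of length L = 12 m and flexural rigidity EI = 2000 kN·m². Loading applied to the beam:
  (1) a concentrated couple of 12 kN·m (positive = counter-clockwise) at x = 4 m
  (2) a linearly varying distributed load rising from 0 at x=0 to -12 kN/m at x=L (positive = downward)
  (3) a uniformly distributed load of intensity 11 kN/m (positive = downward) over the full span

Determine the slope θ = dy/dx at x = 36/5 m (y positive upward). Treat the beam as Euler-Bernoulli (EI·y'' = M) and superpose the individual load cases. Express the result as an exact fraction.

Load 1 — applied couple M₀=12 kN·m at a=4 m (b=L-a=8):
  θ_1 = (R_Ax²/2 - M_Ax - M₀(x-a))/EI  [x>a] with R_A=4/3, M_A=0 = ((4/3)·(36/5)²/2 - 0·(36/5) - 12·((36/5)-4))/2000 = -6/3125 rad
Load 2 — triangular load w₀=-12 kN/m (0→w₀ over full span):
  θ_2 = -w₀(2x(L-x)(L-2x)(x+2L)+x²(L-x)²)/(120LEI) = -(-12)·(2·(36/5)·(12-(36/5))·(12-2·(36/5))·((36/5)+2·12)+(36/5)²·(12-(36/5))²)/(120·12·2000) = -1296/78125 rad
Load 3 — uniform load w=11 kN/m over full span:
  θ_3 = -wx(L-x)(L-2x)/(12EI) = -11·(36/5)·(12-(36/5))·(12-2·(36/5))/(12·2000) = 594/15625 rad
Superposition: θ = Σ θ_i = 1524/78125 rad ≈ 0.019507 rad

θ(36/5) = 1524/78125 rad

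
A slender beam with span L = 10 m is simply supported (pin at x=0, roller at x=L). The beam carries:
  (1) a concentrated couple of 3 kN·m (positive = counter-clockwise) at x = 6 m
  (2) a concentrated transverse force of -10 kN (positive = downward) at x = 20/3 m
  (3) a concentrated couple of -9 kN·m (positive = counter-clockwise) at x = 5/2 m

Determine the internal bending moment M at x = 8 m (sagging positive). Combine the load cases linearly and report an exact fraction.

M(8) = -182/15 kN·m

Load 1 — applied couple M₀=3 kN·m at a=6 m (b=L-a=4):
  M_1 = M₀x/L - M₀  [x>a] = 3·8/10 - 3 = -3/5 kN·m
Load 2 — point force P=-10 kN at a=20/3 m (b=L-a=10/3):
  M_2 = Pa(L-x)/L  [x>a] = (-10)·(20/3)·(10-8)/10 = -40/3 kN·m
Load 3 — applied couple M₀=-9 kN·m at a=5/2 m (b=L-a=15/2):
  M_3 = M₀x/L - M₀  [x>a] = (-9)·8/10 - (-9) = 9/5 kN·m
Superposition: M = Σ M_i = -182/15 kN·m ≈ -12.133333 kN·m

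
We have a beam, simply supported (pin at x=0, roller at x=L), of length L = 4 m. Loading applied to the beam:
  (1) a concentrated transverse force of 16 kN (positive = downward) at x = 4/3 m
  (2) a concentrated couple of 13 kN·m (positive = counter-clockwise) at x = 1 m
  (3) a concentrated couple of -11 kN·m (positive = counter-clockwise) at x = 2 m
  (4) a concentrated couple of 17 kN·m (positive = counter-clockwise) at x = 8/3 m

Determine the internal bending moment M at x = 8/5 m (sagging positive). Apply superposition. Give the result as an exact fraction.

M(8/5) = 37/5 kN·m

Load 1 — point force P=16 kN at a=4/3 m (b=L-a=8/3):
  M_1 = Pa(L-x)/L  [x>a] = 16·(4/3)·(4-(8/5))/4 = 64/5 kN·m
Load 2 — applied couple M₀=13 kN·m at a=1 m (b=L-a=3):
  M_2 = M₀x/L - M₀  [x>a] = 13·(8/5)/4 - 13 = -39/5 kN·m
Load 3 — applied couple M₀=-11 kN·m at a=2 m (b=L-a=2):
  M_3 = M₀x/L  [x≤a] = (-11)·(8/5)/4 = -22/5 kN·m
Load 4 — applied couple M₀=17 kN·m at a=8/3 m (b=L-a=4/3):
  M_4 = M₀x/L  [x≤a] = 17·(8/5)/4 = 34/5 kN·m
Superposition: M = Σ M_i = 37/5 kN·m ≈ 7.400000 kN·m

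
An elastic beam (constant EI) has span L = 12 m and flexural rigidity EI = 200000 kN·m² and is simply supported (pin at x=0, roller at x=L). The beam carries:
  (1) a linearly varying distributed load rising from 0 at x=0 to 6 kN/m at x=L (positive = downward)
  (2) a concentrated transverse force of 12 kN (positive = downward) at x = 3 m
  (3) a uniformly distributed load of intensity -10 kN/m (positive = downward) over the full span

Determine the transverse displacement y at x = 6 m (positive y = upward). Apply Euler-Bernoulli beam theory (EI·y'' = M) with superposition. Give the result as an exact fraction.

Load 1 — triangular load w₀=6 kN/m (0→w₀ over full span):
  y_1 = -w₀x(7L⁴-10L²x²+3x⁴)/(360LEI) = -6·6·(7·12⁴-10·12²·6²+3·6⁴)/(360·12·200000) = -81/20000 m
Load 2 — point force P=12 kN at a=3 m (b=L-a=9):
  y_2 = -Pa(L-x)(2Lx-a²-x²)/(6LEI)  [x>a] = -12·3·(12-6)·(2·12·6-3²-6²)/(6·12·200000) = -297/200000 m
Load 3 — uniform load w=-10 kN/m over full span:
  y_3 = -wx(L³-2Lx²+x³)/(24EI) = -(-10)·6·(12³-2·12·6²+6³)/(24·200000) = 27/2000 m
Superposition: y = Σ y_i = 1593/200000 m ≈ 0.007965 m

y(6) = 1593/200000 m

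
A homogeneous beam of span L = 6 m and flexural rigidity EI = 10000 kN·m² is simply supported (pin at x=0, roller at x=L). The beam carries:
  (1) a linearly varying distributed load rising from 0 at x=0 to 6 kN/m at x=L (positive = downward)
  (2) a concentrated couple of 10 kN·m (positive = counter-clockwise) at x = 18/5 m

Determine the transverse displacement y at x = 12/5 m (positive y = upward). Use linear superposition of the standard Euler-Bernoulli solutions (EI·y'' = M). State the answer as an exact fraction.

Load 1 — triangular load w₀=6 kN/m (0→w₀ over full span):
  y_1 = -w₀x(7L⁴-10L²x²+3x⁴)/(360LEI) = -6·(12/5)·(7·6⁴-10·6²·(12/5)²+3·(12/5)⁴)/(360·6·10000) = -92421/19531250 m
Load 2 — applied couple M₀=10 kN·m at a=18/5 m (b=L-a=12/5):
  y_2 = (M₀x³/(6L)+C₁x)/EI  [x≤a] with C₁=M₀(3b²-L²)/(6L)=-26/5 = (10·(12/5)³/(6·6)+(-26/5)·(12/5))/10000 = -27/31250 m
Superposition: y = Σ y_i = -54648/9765625 m ≈ -0.005596 m

y(12/5) = -54648/9765625 m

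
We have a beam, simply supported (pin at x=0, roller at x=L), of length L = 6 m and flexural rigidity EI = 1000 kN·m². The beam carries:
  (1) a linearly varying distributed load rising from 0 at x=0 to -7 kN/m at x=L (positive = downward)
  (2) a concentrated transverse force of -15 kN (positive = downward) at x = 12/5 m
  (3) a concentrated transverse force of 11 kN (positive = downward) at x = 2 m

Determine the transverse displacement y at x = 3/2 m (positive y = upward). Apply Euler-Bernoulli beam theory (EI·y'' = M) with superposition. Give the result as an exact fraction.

y(3/2) = 2091731/38400000 m

Load 1 — triangular load w₀=-7 kN/m (0→w₀ over full span):
  y_1 = -w₀x(7L⁴-10L²x²+3x⁴)/(360LEI) = -(-7)·(3/2)·(7·6⁴-10·6²·(3/2)²+3·(3/2)⁴)/(360·6·1000) = 20601/512000 m
Load 2 — point force P=-15 kN at a=12/5 m (b=L-a=18/5):
  y_2 = -Pbx(L²-b²-x²)/(6LEI)  [x≤a] = -(-15)·(18/5)·(3/2)·(6²-(18/5)²-(3/2)²)/(6·6·1000) = 18711/400000 m
Load 3 — point force P=11 kN at a=2 m (b=L-a=4):
  y_3 = -Pbx(L²-b²-x²)/(6LEI)  [x≤a] = -11·4·(3/2)·(6²-4²-(3/2)²)/(6·6·1000) = -781/24000 m
Superposition: y = Σ y_i = 2091731/38400000 m ≈ 0.054472 m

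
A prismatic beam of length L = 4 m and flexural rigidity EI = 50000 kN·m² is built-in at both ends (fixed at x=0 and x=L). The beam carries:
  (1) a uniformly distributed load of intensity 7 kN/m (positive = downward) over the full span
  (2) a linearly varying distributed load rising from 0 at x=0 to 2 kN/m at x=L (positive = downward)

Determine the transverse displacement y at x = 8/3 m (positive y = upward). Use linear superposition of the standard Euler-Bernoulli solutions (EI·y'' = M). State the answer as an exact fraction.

Load 1 — uniform load w=7 kN/m over full span:
  y_1 = -wx²(L-x)²/(24EI) = -7·(8/3)²·(4-(8/3))²/(24·50000) = -56/759375 m
Load 2 — triangular load w₀=2 kN/m (0→w₀ over full span):
  y_2 = -w₀x²(L-x)²(x+2L)/(120LEI) = -2·(8/3)²·(4-(8/3))²·((8/3)+2·4)/(120·4·50000) = -128/11390625 m
Superposition: y = Σ y_i = -968/11390625 m ≈ -0.000085 m

y(8/3) = -968/11390625 m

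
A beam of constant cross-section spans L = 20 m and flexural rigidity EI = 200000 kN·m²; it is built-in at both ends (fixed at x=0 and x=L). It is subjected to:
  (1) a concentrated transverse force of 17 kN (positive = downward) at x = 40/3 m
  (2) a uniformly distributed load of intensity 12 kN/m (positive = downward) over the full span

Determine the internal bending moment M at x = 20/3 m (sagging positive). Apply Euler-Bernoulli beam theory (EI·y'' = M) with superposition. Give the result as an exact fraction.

M(20/3) = 11140/81 kN·m

Load 1 — point force P=17 kN at a=40/3 m (b=L-a=20/3):
  M_1 = Pb²(3a+b)x/L³ - Pab²/L²  [x≤a] = 17·(20/3)²·(3·(40/3)+(20/3))·(20/3)/20³ - 17·(40/3)·(20/3)²/20² = 340/81 kN·m
Load 2 — uniform load w=12 kN/m over full span:
  M_2 = wLx/2 - wL²/12 - wx²/2 = 12·20·(20/3)/2 - 12·20²/12 - 12·(20/3)²/2 = 400/3 kN·m
Superposition: M = Σ M_i = 11140/81 kN·m ≈ 137.530864 kN·m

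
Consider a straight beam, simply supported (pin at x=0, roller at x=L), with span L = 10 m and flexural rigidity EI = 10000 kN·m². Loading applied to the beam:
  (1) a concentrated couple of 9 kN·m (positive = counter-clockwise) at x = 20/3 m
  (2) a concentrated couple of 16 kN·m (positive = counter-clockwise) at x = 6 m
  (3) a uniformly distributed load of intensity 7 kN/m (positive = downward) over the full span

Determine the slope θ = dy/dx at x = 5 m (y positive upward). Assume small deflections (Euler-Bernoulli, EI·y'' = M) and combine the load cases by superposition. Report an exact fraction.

Load 1 — applied couple M₀=9 kN·m at a=20/3 m (b=L-a=10/3):
  θ_1 = (M₀x²/(2L)+C₁)/EI  [x≤a] with C₁=M₀(3b²-L²)/(6L)=-10 = (9·5²/(2·10)+(-10))/10000 = 1/8000 rad
Load 2 — applied couple M₀=16 kN·m at a=6 m (b=L-a=4):
  θ_2 = (M₀x²/(2L)+C₁)/EI  [x≤a] with C₁=M₀(3b²-L²)/(6L)=-208/15 = (16·5²/(2·10)+(-208/15))/10000 = 23/37500 rad
Load 3 — uniform load w=7 kN/m over full span:
  θ_3 = -w(L³-6Lx²+4x³)/(24EI) = -7·(10³-6·10·5²+4·5³)/(24·10000) = 0 rad
Superposition: θ = Σ θ_i = 443/600000 rad ≈ 0.000738 rad

θ(5) = 443/600000 rad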